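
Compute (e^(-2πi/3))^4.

Since ω_3^3 = 1, powers reduce modulo 3.
4 mod 3 = 1
So ω_3^4 = ω_3^1 = e^(-2πi·1/3)

ω_3^4 = ω_3^1 = -0.5000-0.8660i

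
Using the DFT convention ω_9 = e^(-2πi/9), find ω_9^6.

ω_9^6 = e^(-2πi·6/9)
= cos(-2π·6/9) + i·sin(-2π·6/9)
= cos(-12π/9) + i·sin(-12π/9)

ω_9^6 = cos(-12π/9) + i·sin(-12π/9) = -0.5000+0.8660i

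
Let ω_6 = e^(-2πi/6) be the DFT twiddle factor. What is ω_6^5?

ω_6^5 = e^(-2πi·5/6)
= cos(-2π·5/6) + i·sin(-2π·5/6)
= cos(-10π/6) + i·sin(-10π/6)

ω_6^5 = cos(-10π/6) + i·sin(-10π/6) = 0.5000+0.8660i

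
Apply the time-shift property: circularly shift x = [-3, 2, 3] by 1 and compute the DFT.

Time shift by 1: X_shifted[k] = ω_3^(1k) · X[k]
Shifted x = [3, -3, 2]

DFT(x[n-1]) = [2, 3.5000+4.3301i, 3.5000-4.3301i]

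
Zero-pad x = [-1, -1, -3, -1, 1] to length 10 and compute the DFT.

Original 5-point DFT: [-5, 2.2361+3.0777i, -2.2361-0.7265i, -2.2361+0.7265i, 2.2361-3.0777i]
Zero-padded 10-point DFT provides frequency interpolation.

DFT_10([x, 0, ...]) = [-5, -3.2361+3.8042i, 2.2361+3.0777i, 1.2361-2.3511i, -2.2361-0.7265i, -1, -2.2361+0.7265i, 1.2361+2.3511i, 2.2361-3.0777i, -3.2361-3.8042i]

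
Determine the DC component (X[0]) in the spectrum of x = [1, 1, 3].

X[0] = Σ(n=0 to 2) x[n] · ω_3^0 = Σ x[n]
= (1) + (1) + (3)

X[0] = 5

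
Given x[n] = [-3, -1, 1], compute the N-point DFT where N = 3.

X[k] = Σ(n=0 to 2) x[n] · ω_3^(nk)
where ω_3 = e^(-2πi/3)

Computing each X[k]:
X[0] = -3
X[1] = -3.0000+1.7321i
X[2] = -3.0000-1.7321i

X = [-3, -3.0000+1.7321i, -3.0000-1.7321i]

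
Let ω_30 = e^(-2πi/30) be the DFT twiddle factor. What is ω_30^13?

ω_30^13 = e^(-2πi·13/30)
= cos(-2π·13/30) + i·sin(-2π·13/30)
= cos(-26π/30) + i·sin(-26π/30)

ω_30^13 = cos(-26π/30) + i·sin(-26π/30) = -0.9135-0.4067i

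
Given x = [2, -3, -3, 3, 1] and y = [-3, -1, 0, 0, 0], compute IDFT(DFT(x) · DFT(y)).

(x ⊛ y)[n] = Σ(m=0 to 4) x[m] · y[(n-m) mod 5]

Computing each output sample:
(x ⊛ y)[0] = -7
(x ⊛ y)[1] = 7
(x ⊛ y)[2] = 12
(x ⊛ y)[3] = -6
(x ⊛ y)[4] = -6

x ⊛ y = [-7, 7, 12, -6, -6]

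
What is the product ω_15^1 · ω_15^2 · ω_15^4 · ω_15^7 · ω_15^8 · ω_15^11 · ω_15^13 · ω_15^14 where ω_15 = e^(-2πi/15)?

The primitive 15th roots of unity are ω_15^k for k coprime to 15: k ∈ {1, 2, 4, 7, 8, 11, 13, 14}
Their product equals the constant term of the cyclotomic polynomial Φ_15(x) up to sign.
For n ≥ 3, the product of all primitive nth roots of unity is 1. (For n=1 it is 1; for n=2 it is -1.)

1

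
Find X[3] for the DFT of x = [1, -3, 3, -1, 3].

X[3] = Σ(n=0 to 4) x[n] · ω_5^(3n) where ω_5 = e^(-2πi/5)
= (1)·ω_5^0 + (-3)·ω_5^3 + (3)·ω_5^6 + (-1)·ω_5^9 + (3)·ω_5^12

X[3] = 1.6180-7.3309i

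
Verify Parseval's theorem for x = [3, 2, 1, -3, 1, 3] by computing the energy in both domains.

Time domain:
Σ|x[n]|² = |3|² + |2|² + |1|² + |-3|² + |1|² + |3|² = 33.0000

Frequency domain:
(1/6)Σ|X[k]|² = (1/6)(|7|² + |7.5000+0.8660i|² + |-3.5000+0.8660i|² + |3|² + |-3.5000-0.8660i|² + |7.5000-0.8660i|²) = (1/6)·198.0000 = 33.0000

Both sides agree, confirming Parseval's theorem.

Σ|x[n]|² = (1/N)Σ|X[k]|² = 33.0000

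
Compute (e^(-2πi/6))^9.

Since ω_6^6 = 1, powers reduce modulo 6.
9 mod 6 = 3
So ω_6^9 = ω_6^3 = e^(-2πi·3/6)

ω_6^9 = ω_6^3 = -1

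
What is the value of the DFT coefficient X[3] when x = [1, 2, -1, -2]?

X[3] = Σ(n=0 to 3) x[n] · ω_4^(3n) where ω_4 = e^(-2πi/4)
= (1)·ω_4^0 + (2)·ω_4^3 + (-1)·ω_4^6 + (-2)·ω_4^9

X[3] = 2+4i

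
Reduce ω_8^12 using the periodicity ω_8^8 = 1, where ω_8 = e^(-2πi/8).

Since ω_8^8 = 1, powers reduce modulo 8.
12 mod 8 = 4
So ω_8^12 = ω_8^4 = e^(-2πi·4/8)

ω_8^12 = ω_8^4 = -1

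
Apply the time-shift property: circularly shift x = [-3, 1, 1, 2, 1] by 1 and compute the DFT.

Time shift by 1: X_shifted[k] = ω_5^(1k) · X[k]
Shifted x = [1, -3, 1, 1, 2]

DFT(x[n-1]) = [2, -0.9271+4.7553i, 2.4271+2.9389i, 2.4271-2.9389i, -0.9271-4.7553i]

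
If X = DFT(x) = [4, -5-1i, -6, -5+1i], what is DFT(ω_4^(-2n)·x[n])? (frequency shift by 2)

Modulation property: DFT(ω_4^(-2n)·x[n]) = X[(k-2) mod 4], so circularly shift X by 2 positions.

X[k-2] = [-6, -5+1i, 4, -5-1i]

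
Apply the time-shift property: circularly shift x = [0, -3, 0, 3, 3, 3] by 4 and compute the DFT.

Time shift by 4: X_shifted[k] = ω_6^(4k) · X[k]
Shifted x = [0, 3, 3, 3, 0, -3]

DFT(x[n-4]) = [6, -4.5000-7.7942i, 1.5000-2.5981i, 0, 1.5000+2.5981i, -4.5000+7.7942i]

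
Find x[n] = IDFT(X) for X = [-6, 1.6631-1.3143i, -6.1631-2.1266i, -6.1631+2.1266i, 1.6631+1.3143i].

x[n] = (1/5) Σ(k=0 to 4) X[k] · e^(2πikn/5)

Computing each x[n]:
x[0] = -3
x[1] = 2
x[2] = -3
x[3] = -2
x[4] = 0

x = [-3, 2, -3, -2, 0]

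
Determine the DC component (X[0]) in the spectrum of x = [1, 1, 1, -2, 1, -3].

X[0] = Σ(n=0 to 5) x[n] · ω_6^0 = Σ x[n]
= (1) + (1) + (1) + (-2) + (1) + (-3)

X[0] = -1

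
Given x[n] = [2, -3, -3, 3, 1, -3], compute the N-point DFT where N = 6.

X[k] = Σ(n=0 to 5) x[n] · ω_6^(nk)
where ω_6 = e^(-2πi/6)

Computing each X[k]:
X[0] = -3
X[1] = -3.0000+3.4641i
X[2] = 9.0000-3.4641i
X[3] = 3
X[4] = 9.0000+3.4641i
X[5] = -3.0000-3.4641i

X = [-3, -3.0000+3.4641i, 9.0000-3.4641i, 3, 9.0000+3.4641i, -3.0000-3.4641i]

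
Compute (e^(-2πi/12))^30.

Since ω_12^12 = 1, powers reduce modulo 12.
30 mod 12 = 6
So ω_12^30 = ω_12^6 = e^(-2πi·6/12)

ω_12^30 = ω_12^6 = -1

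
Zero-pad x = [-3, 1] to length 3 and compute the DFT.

Original 2-point DFT: [-2, -4]
Zero-padded 3-point DFT provides frequency interpolation.

DFT_3([x, 0, ...]) = [-2, -3.5000-0.8660i, -3.5000+0.8660i]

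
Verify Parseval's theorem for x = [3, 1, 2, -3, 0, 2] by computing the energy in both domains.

Time domain:
Σ|x[n]|² = |3|² + |1|² + |2|² + |-3|² + |0|² + |2|² = 27.0000

Frequency domain:
(1/6)Σ|X[k]|² = (1/6)(|5|² + |6.5000-0.8660i|² + |-2.5000+2.5981i|² + |5|² + |-2.5000-2.5981i|² + |6.5000+0.8660i|²) = (1/6)·162.0000 = 27.0000

Both sides agree, confirming Parseval's theorem.

Σ|x[n]|² = (1/N)Σ|X[k]|² = 27.0000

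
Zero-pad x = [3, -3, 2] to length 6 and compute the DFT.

Original 3-point DFT: [2, 3.5000+4.3301i, 3.5000-4.3301i]
Zero-padded 6-point DFT provides frequency interpolation.

DFT_6([x, 0, ...]) = [2, 0.5000+0.8660i, 3.5000+4.3301i, 8, 3.5000-4.3301i, 0.5000-0.8660i]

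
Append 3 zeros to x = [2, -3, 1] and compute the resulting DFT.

Original 3-point DFT: [0, 3.0000+3.4641i, 3.0000-3.4641i]
Zero-padded 6-point DFT provides frequency interpolation.

DFT_6([x, 0, ...]) = [0, 1.7321i, 3.0000+3.4641i, 6, 3.0000-3.4641i, -1.7321i]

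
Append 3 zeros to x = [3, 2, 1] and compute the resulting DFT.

Original 3-point DFT: [6, 1.5000-0.8660i, 1.5000+0.8660i]
Zero-padded 6-point DFT provides frequency interpolation.

DFT_6([x, 0, ...]) = [6, 3.5000-2.5981i, 1.5000-0.8660i, 2, 1.5000+0.8660i, 3.5000+2.5981i]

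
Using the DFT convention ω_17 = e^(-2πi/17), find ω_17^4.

ω_17^4 = e^(-2πi·4/17)
= cos(-2π·4/17) + i·sin(-2π·4/17)
= cos(-8π/17) + i·sin(-8π/17)

ω_17^4 = cos(-8π/17) + i·sin(-8π/17) = 0.0923-0.9957i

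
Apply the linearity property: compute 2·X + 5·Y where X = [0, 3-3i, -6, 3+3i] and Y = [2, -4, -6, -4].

By linearity: DFT(2x + 5y) = 2·DFT(x) + 5·DFT(y)
= 2·[0, 3-3i, -6, 3+3i] + 5·[2, -4, -6, -4]

Computing element-wise:
Z[0] = 2·(0) + 5·(2) = 10
Z[1] = 2·(3-3i) + 5·(-4) = -14-6i
Z[2] = 2·(-6) + 5·(-6) = -42
Z[3] = 2·(3+3i) + 5·(-4) = -14+6i

DFT(2x + 5y) = 2·X + 5·Y = [10, -14-6i, -42, -14+6i]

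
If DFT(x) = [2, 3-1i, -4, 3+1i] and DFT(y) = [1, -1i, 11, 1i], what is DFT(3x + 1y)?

By linearity: DFT(3x + 1y) = 3·DFT(x) + 1·DFT(y)
= 3·[2, 3-1i, -4, 3+1i] + 1·[1, -1i, 11, 1i]

Computing element-wise:
Z[0] = 3·(2) + 1·(1) = 7
Z[1] = 3·(3-1i) + 1·(-1i) = 9-4i
Z[2] = 3·(-4) + 1·(11) = -1
Z[3] = 3·(3+1i) + 1·(1i) = 9+4i

DFT(3x + 1y) = 3·X + 1·Y = [7, 9-4i, -1, 9+4i]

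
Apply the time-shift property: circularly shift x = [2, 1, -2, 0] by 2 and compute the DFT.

Time shift by 2: X_shifted[k] = ω_4^(2k) · X[k]
Shifted x = [-2, 0, 2, 1]

DFT(x[n-2]) = [1, -4+1i, -1, -4-1i]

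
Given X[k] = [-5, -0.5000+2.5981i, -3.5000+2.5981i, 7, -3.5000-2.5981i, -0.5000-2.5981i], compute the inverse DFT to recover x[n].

x[n] = (1/6) Σ(k=0 to 5) X[k] · e^(2πikn/6)

Computing each x[n]:
x[0] = -1
x[1] = -3
x[2] = 1
x[3] = -3
x[4] = 1
x[5] = 0

x = [-1, -3, 1, -3, 1, 0]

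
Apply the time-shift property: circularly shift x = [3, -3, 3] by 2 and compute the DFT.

Time shift by 2: X_shifted[k] = ω_3^(2k) · X[k]
Shifted x = [-3, 3, 3]

DFT(x[n-2]) = [3, -6, -6]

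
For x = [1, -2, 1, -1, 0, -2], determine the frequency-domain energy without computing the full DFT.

Parseval: Σ|x[n]|² = (1/N)Σ|X[k]|², so Σ|X[k]|² = N·Σ|x[n]|² = 6·11.0000

Σ|X[k]|² = N·Σ|x[n]|² = 6·11.0000 = 66.0000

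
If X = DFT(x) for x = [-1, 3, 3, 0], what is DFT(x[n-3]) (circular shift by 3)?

Time shift by 3: X_shifted[k] = ω_4^(3k) · X[k]
Shifted x = [3, 3, 0, -1]

DFT(x[n-3]) = [5, 3-4i, 1, 3+4i]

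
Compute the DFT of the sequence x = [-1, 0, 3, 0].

X[k] = Σ(n=0 to 3) x[n] · ω_4^(nk)
where ω_4 = e^(-2πi/4)

Computing each X[k]:
X[0] = 2
X[1] = -4
X[2] = 2
X[3] = -4

X = [2, -4, 2, -4]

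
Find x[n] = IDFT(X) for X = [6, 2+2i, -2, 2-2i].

x[n] = (1/4) Σ(k=0 to 3) X[k] · e^(2πikn/4)

Computing each x[n]:
x[0] = 2
x[1] = 1
x[2] = 0
x[3] = 3

x = [2, 1, 0, 3]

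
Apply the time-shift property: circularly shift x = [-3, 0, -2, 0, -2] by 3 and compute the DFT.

Time shift by 3: X_shifted[k] = ω_5^(3k) · X[k]
Shifted x = [-2, 0, -2, -3, 0]

DFT(x[n-3]) = [-7, 2.0451-0.5878i, -3.5451+0.9511i, -3.5451-0.9511i, 2.0451+0.5878i]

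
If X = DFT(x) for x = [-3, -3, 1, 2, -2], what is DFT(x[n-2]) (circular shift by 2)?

Time shift by 2: X_shifted[k] = ω_5^(2k) · X[k]
Shifted x = [2, -2, -3, -3, 1]

DFT(x[n-2]) = [-5, 6.5451+2.8532i, 0.9549+1.7634i, 0.9549-1.7634i, 6.5451-2.8532i]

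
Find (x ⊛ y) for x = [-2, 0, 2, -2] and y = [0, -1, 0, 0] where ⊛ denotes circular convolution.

(x ⊛ y)[n] = Σ(m=0 to 3) x[m] · y[(n-m) mod 4]

Computing each output sample:
(x ⊛ y)[0] = 2
(x ⊛ y)[1] = 2
(x ⊛ y)[2] = 0
(x ⊛ y)[3] = -2

x ⊛ y = [2, 2, 0, -2]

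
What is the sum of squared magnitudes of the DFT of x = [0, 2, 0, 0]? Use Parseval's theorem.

Parseval: Σ|x[n]|² = (1/N)Σ|X[k]|², so Σ|X[k]|² = N·Σ|x[n]|² = 4·4.0000

Σ|X[k]|² = N·Σ|x[n]|² = 4·4.0000 = 16.0000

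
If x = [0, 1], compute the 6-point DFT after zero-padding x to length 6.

Original 2-point DFT: [1, -1]
Zero-padded 6-point DFT provides frequency interpolation.

DFT_6([x, 0, ...]) = [1, 0.5000-0.8660i, -0.5000-0.8660i, -1, -0.5000+0.8660i, 0.5000+0.8660i]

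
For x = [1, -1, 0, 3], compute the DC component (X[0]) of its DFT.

X[0] = Σ(n=0 to 3) x[n] · ω_4^0 = Σ x[n]
= (1) + (-1) + (0) + (3)

X[0] = 3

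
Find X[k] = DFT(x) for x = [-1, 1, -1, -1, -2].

X[k] = Σ(n=0 to 4) x[n] · ω_5^(nk)
where ω_5 = e^(-2πi/5)

Computing each X[k]:
X[0] = -4
X[1] = 0.3090-2.8532i
X[2] = -0.8090-1.7634i
X[3] = -0.8090+1.7634i
X[4] = 0.3090+2.8532i

X = [-4, 0.3090-2.8532i, -0.8090-1.7634i, -0.8090+1.7634i, 0.3090+2.8532i]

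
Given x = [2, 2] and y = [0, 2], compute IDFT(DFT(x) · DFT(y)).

(x ⊛ y)[n] = Σ(m=0 to 1) x[m] · y[(n-m) mod 2]

Computing each output sample:
(x ⊛ y)[0] = 4
(x ⊛ y)[1] = 4

x ⊛ y = [4, 4]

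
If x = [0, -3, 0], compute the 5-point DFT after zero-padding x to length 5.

Original 3-point DFT: [-3, 1.5000+2.5981i, 1.5000-2.5981i]
Zero-padded 5-point DFT provides frequency interpolation.

DFT_5([x, 0, ...]) = [-3, -0.9271+2.8532i, 2.4271+1.7634i, 2.4271-1.7634i, -0.9271-2.8532i]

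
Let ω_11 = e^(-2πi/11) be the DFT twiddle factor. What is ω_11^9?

ω_11^9 = e^(-2πi·9/11)
= cos(-2π·9/11) + i·sin(-2π·9/11)
= cos(-18π/11) + i·sin(-18π/11)

ω_11^9 = cos(-18π/11) + i·sin(-18π/11) = 0.4154+0.9096i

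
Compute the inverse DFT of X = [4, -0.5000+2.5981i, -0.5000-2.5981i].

x[n] = (1/3) Σ(k=0 to 2) X[k] · e^(2πikn/3)

Computing each x[n]:
x[0] = 1
x[1] = 0
x[2] = 3

x = [1, 0, 3]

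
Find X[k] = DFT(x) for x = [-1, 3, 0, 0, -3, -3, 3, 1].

X[k] = Σ(n=0 to 7) x[n] · ω_8^(nk)
where ω_8 = e^(-2πi/8)

Computing each X[k]:
X[0] = 0
X[1] = 6.9497-0.5355i
X[2] = -7+1i
X[3] = -2.9497-6.5355i
X[4] = -2
X[5] = -2.9497+6.5355i
X[6] = -7-1i
X[7] = 6.9497+0.5355i

X = [0, 6.9497-0.5355i, -7+1i, -2.9497-6.5355i, -2, -2.9497+6.5355i, -7-1i, 6.9497+0.5355i]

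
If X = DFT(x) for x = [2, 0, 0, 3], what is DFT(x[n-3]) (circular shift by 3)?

Time shift by 3: X_shifted[k] = ω_4^(3k) · X[k]
Shifted x = [0, 0, 3, 2]

DFT(x[n-3]) = [5, -3+2i, 1, -3-2i]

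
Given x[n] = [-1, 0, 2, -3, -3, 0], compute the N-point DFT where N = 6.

X[k] = Σ(n=0 to 5) x[n] · ω_6^(nk)
where ω_6 = e^(-2πi/6)

Computing each X[k]:
X[0] = -5
X[1] = 2.5000-4.3301i
X[2] = -3.5000+4.3301i
X[3] = 1
X[4] = -3.5000-4.3301i
X[5] = 2.5000+4.3301i

X = [-5, 2.5000-4.3301i, -3.5000+4.3301i, 1, -3.5000-4.3301i, 2.5000+4.3301i]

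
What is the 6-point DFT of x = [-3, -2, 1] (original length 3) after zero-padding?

Original 3-point DFT: [-4, -2.5000+2.5981i, -2.5000-2.5981i]
Zero-padded 6-point DFT provides frequency interpolation.

DFT_6([x, 0, ...]) = [-4, -4.5000+0.8660i, -2.5000+2.5981i, 0, -2.5000-2.5981i, -4.5000-0.8660i]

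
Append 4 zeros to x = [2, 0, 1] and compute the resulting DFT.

Original 3-point DFT: [3, 1.5000+0.8660i, 1.5000-0.8660i]
Zero-padded 7-point DFT provides frequency interpolation.

DFT_7([x, 0, ...]) = [3, 1.7775-0.9749i, 1.0990+0.4339i, 2.6235+0.7818i, 2.6235-0.7818i, 1.0990-0.4339i, 1.7775+0.9749i]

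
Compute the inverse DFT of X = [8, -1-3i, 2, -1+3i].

x[n] = (1/4) Σ(k=0 to 3) X[k] · e^(2πikn/4)

Computing each x[n]:
x[0] = 2
x[1] = 3
x[2] = 3
x[3] = 0

x = [2, 3, 3, 0]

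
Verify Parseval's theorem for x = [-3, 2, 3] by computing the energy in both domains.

Time domain:
Σ|x[n]|² = |-3|² + |2|² + |3|² = 22.0000

Frequency domain:
(1/3)Σ|X[k]|² = (1/3)(|2|² + |-5.5000+0.8660i|² + |-5.5000-0.8660i|²) = (1/3)·66.0000 = 22.0000

Both sides agree, confirming Parseval's theorem.

Σ|x[n]|² = (1/N)Σ|X[k]|² = 22.0000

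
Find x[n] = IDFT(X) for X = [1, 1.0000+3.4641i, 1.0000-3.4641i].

x[n] = (1/3) Σ(k=0 to 2) X[k] · e^(2πikn/3)

Computing each x[n]:
x[0] = 1
x[1] = -2
x[2] = 2

x = [1, -2, 2]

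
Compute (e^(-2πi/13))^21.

Since ω_13^13 = 1, powers reduce modulo 13.
21 mod 13 = 8
So ω_13^21 = ω_13^8 = e^(-2πi·8/13)

ω_13^21 = ω_13^8 = -0.7485+0.6631i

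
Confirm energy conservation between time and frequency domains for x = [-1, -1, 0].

Time domain:
Σ|x[n]|² = |-1|² + |-1|² + |0|² = 2.0000

Frequency domain:
(1/3)Σ|X[k]|² = (1/3)(|-2|² + |-0.5000+0.8660i|² + |-0.5000-0.8660i|²) = (1/3)·6.0000 = 2.0000

Both sides agree, confirming Parseval's theorem.

Σ|x[n]|² = (1/N)Σ|X[k]|² = 2.0000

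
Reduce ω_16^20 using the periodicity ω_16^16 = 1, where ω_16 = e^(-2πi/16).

Since ω_16^16 = 1, powers reduce modulo 16.
20 mod 16 = 4
So ω_16^20 = ω_16^4 = e^(-2πi·4/16)

ω_16^20 = ω_16^4 = -1i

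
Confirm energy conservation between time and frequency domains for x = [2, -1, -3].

Time domain:
Σ|x[n]|² = |2|² + |-1|² + |-3|² = 14.0000

Frequency domain:
(1/3)Σ|X[k]|² = (1/3)(|-2|² + |4.0000-1.7321i|² + |4.0000+1.7321i|²) = (1/3)·42.0000 = 14.0000

Both sides agree, confirming Parseval's theorem.

Σ|x[n]|² = (1/N)Σ|X[k]|² = 14.0000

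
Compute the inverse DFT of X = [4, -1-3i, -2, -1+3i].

x[n] = (1/4) Σ(k=0 to 3) X[k] · e^(2πikn/4)

Computing each x[n]:
x[0] = 0
x[1] = 3
x[2] = 1
x[3] = 0

x = [0, 3, 1, 0]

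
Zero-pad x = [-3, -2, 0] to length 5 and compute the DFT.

Original 3-point DFT: [-5, -2.0000+1.7321i, -2.0000-1.7321i]
Zero-padded 5-point DFT provides frequency interpolation.

DFT_5([x, 0, ...]) = [-5, -3.6180+1.9021i, -1.3820+1.1756i, -1.3820-1.1756i, -3.6180-1.9021i]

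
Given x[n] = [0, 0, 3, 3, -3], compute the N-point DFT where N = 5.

X[k] = Σ(n=0 to 4) x[n] · ω_5^(nk)
where ω_5 = e^(-2πi/5)

Computing each X[k]:
X[0] = 3
X[1] = -5.7812-2.8532i
X[2] = 4.2812-1.7634i
X[3] = 4.2812+1.7634i
X[4] = -5.7812+2.8532i

X = [3, -5.7812-2.8532i, 4.2812-1.7634i, 4.2812+1.7634i, -5.7812+2.8532i]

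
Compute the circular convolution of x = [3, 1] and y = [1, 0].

(x ⊛ y)[n] = Σ(m=0 to 1) x[m] · y[(n-m) mod 2]

Computing each output sample:
(x ⊛ y)[0] = 3
(x ⊛ y)[1] = 1

x ⊛ y = [3, 1]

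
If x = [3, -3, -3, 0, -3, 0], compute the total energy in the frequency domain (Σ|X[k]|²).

Parseval: Σ|x[n]|² = (1/N)Σ|X[k]|², so Σ|X[k]|² = N·Σ|x[n]|² = 6·36.0000

Σ|X[k]|² = N·Σ|x[n]|² = 6·36.0000 = 216.0000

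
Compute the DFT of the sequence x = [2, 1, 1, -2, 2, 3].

X[k] = Σ(n=0 to 5) x[n] · ω_6^(nk)
where ω_6 = e^(-2πi/6)

Computing each X[k]:
X[0] = 7
X[1] = 4.5000+2.5981i
X[2] = -3.5000+0.8660i
X[3] = 3
X[4] = -3.5000-0.8660i
X[5] = 4.5000-2.5981i

X = [7, 4.5000+2.5981i, -3.5000+0.8660i, 3, -3.5000-0.8660i, 4.5000-2.5981i]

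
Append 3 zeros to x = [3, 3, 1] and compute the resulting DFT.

Original 3-point DFT: [7, 1.0000-1.7321i, 1.0000+1.7321i]
Zero-padded 6-point DFT provides frequency interpolation.

DFT_6([x, 0, ...]) = [7, 4.0000-3.4641i, 1.0000-1.7321i, 1, 1.0000+1.7321i, 4.0000+3.4641i]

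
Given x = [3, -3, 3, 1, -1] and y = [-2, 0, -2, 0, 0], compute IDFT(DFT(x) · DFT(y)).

(x ⊛ y)[n] = Σ(m=0 to 4) x[m] · y[(n-m) mod 5]

Computing each output sample:
(x ⊛ y)[0] = -8
(x ⊛ y)[1] = 8
(x ⊛ y)[2] = -12
(x ⊛ y)[3] = 4
(x ⊛ y)[4] = -4

x ⊛ y = [-8, 8, -12, 4, -4]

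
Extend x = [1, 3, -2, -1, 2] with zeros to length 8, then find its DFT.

Original 5-point DFT: [3, 4.9721-0.3633i, -3.9721-1.5388i, -3.9721+1.5388i, 4.9721+0.3633i]
Zero-padded 8-point DFT provides frequency interpolation.

DFT_8([x, 0, ...]) = [3, 1.8284+0.5858i, 5-4i, -3.8284-3.4142i, -1, -3.8284+3.4142i, 5+4i, 1.8284-0.5858i]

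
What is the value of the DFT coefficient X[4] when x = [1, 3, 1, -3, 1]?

X[4] = Σ(n=0 to 4) x[n] · ω_5^(4n) where ω_5 = e^(-2πi/5)
= (1)·ω_5^0 + (3)·ω_5^4 + (1)·ω_5^8 + (-3)·ω_5^12 + (1)·ω_5^16

X[4] = 3.8541+4.2533i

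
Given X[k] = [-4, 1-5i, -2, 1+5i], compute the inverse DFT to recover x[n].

x[n] = (1/4) Σ(k=0 to 3) X[k] · e^(2πikn/4)

Computing each x[n]:
x[0] = -1
x[1] = 2
x[2] = -2
x[3] = -3

x = [-1, 2, -2, -3]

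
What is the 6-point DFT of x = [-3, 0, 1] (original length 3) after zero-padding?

Original 3-point DFT: [-2, -3.5000+0.8660i, -3.5000-0.8660i]
Zero-padded 6-point DFT provides frequency interpolation.

DFT_6([x, 0, ...]) = [-2, -3.5000-0.8660i, -3.5000+0.8660i, -2, -3.5000-0.8660i, -3.5000+0.8660i]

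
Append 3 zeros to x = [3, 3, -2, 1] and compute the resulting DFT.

Original 4-point DFT: [5, 5-2i, -3, 5+2i]
Zero-padded 7-point DFT provides frequency interpolation.

DFT_7([x, 0, ...]) = [5, 4.4145-0.8295i, 4.7579-3.0107i, -1.1724-3.8402i, -1.1724+3.8402i, 4.7579+3.0107i, 4.4145+0.8295i]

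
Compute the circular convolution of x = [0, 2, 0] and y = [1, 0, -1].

(x ⊛ y)[n] = Σ(m=0 to 2) x[m] · y[(n-m) mod 3]

Computing each output sample:
(x ⊛ y)[0] = -2
(x ⊛ y)[1] = 2
(x ⊛ y)[2] = 0

x ⊛ y = [-2, 2, 0]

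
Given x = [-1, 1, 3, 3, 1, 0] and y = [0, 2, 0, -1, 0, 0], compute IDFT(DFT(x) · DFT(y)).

(x ⊛ y)[n] = Σ(m=0 to 5) x[m] · y[(n-m) mod 6]

Computing each output sample:
(x ⊛ y)[0] = -3
(x ⊛ y)[1] = -3
(x ⊛ y)[2] = 2
(x ⊛ y)[3] = 7
(x ⊛ y)[4] = 5
(x ⊛ y)[5] = -1

x ⊛ y = [-3, -3, 2, 7, 5, -1]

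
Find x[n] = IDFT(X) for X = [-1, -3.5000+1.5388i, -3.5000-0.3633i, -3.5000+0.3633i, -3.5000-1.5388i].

x[n] = (1/5) Σ(k=0 to 4) X[k] · e^(2πikn/5)

Computing each x[n]:
x[0] = -3
x[1] = 0
x[2] = 0
x[3] = 1
x[4] = 1

x = [-3, 0, 0, 1, 1]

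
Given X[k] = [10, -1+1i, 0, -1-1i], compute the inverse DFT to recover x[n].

x[n] = (1/4) Σ(k=0 to 3) X[k] · e^(2πikn/4)

Computing each x[n]:
x[0] = 2
x[1] = 2
x[2] = 3
x[3] = 3

x = [2, 2, 3, 3]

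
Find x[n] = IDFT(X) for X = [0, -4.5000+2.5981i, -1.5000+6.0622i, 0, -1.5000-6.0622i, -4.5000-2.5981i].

x[n] = (1/6) Σ(k=0 to 5) X[k] · e^(2πikn/6)

Computing each x[n]:
x[0] = -2
x[1] = -3
x[2] = 2
x[3] = 1
x[4] = 0
x[5] = 2

x = [-2, -3, 2, 1, 0, 2]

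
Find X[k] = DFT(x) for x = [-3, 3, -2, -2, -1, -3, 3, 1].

X[k] = Σ(n=0 to 7) x[n] · ω_8^(nk)
where ω_8 = e^(-2πi/8)

Computing each X[k]:
X[0] = -4
X[1] = 4.3640+2.8787i
X[2] = -5-1i
X[3] = -8.3640-7.1213i
X[4] = -2
X[5] = -8.3640+7.1213i
X[6] = -5+1i
X[7] = 4.3640-2.8787i

X = [-4, 4.3640+2.8787i, -5-1i, -8.3640-7.1213i, -2, -8.3640+7.1213i, -5+1i, 4.3640-2.8787i]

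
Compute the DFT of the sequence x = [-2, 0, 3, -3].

X[k] = Σ(n=0 to 3) x[n] · ω_4^(nk)
where ω_4 = e^(-2πi/4)

Computing each X[k]:
X[0] = -2
X[1] = -5-3i
X[2] = 4
X[3] = -5+3i

X = [-2, -5-3i, 4, -5+3i]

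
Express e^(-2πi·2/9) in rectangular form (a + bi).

ω_9^2 = e^(-2πi·2/9)
= cos(-2π·2/9) + i·sin(-2π·2/9)
= cos(-4π/9) + i·sin(-4π/9)

ω_9^2 = cos(-4π/9) + i·sin(-4π/9) = 0.1736-0.9848i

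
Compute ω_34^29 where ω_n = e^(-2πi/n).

ω_34^29 = e^(-2πi·29/34)
= cos(-2π·29/34) + i·sin(-2π·29/34)
= cos(-58π/34) + i·sin(-58π/34)

ω_34^29 = cos(-58π/34) + i·sin(-58π/34) = 0.6026+0.7980i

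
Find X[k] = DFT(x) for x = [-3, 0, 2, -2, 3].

X[k] = Σ(n=0 to 4) x[n] · ω_5^(nk)
where ω_5 = e^(-2πi/5)

Computing each X[k]:
X[0] = 0
X[1] = -2.0729+0.5020i
X[2] = -5.4271+5.5676i
X[3] = -5.4271-5.5676i
X[4] = -2.0729-0.5020i

X = [0, -2.0729+0.5020i, -5.4271+5.5676i, -5.4271-5.5676i, -2.0729-0.5020i]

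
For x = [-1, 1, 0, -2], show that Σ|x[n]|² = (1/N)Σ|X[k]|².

Time domain:
Σ|x[n]|² = |-1|² + |1|² + |0|² + |-2|² = 6.0000

Frequency domain:
(1/4)Σ|X[k]|² = (1/4)(|-2|² + |-1-3i|² + |0|² + |-1+3i|²) = (1/4)·24.0000 = 6.0000

Both sides agree, confirming Parseval's theorem.

Σ|x[n]|² = (1/N)Σ|X[k]|² = 6.0000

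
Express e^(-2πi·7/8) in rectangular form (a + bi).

ω_8^7 = e^(-2πi·7/8)
= cos(-2π·7/8) + i·sin(-2π·7/8)
= cos(-14π/8) + i·sin(-14π/8)

ω_8^7 = cos(-14π/8) + i·sin(-14π/8) = 0.7071+0.7071i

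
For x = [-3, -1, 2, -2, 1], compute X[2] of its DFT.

X[2] = Σ(n=0 to 4) x[n] · ω_5^(2n) where ω_5 = e^(-2πi/5)
= (-3)·ω_5^0 + (-1)·ω_5^2 + (2)·ω_5^4 + (-2)·ω_5^6 + (1)·ω_5^8

X[2] = -3.0000+4.9798i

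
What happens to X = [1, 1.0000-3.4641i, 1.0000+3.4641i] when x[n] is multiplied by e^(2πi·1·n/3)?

Modulation property: DFT(ω_3^(-1n)·x[n]) = X[(k-1) mod 3], so circularly shift X by 1 positions.

X[k-1] = [1.0000+3.4641i, 1, 1.0000-3.4641i]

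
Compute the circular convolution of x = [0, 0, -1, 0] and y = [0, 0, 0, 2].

(x ⊛ y)[n] = Σ(m=0 to 3) x[m] · y[(n-m) mod 4]

Computing each output sample:
(x ⊛ y)[0] = 0
(x ⊛ y)[1] = -2
(x ⊛ y)[2] = 0
(x ⊛ y)[3] = 0

x ⊛ y = [0, -2, 0, 0]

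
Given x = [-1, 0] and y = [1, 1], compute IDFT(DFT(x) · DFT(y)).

(x ⊛ y)[n] = Σ(m=0 to 1) x[m] · y[(n-m) mod 2]

Computing each output sample:
(x ⊛ y)[0] = -1
(x ⊛ y)[1] = -1

x ⊛ y = [-1, -1]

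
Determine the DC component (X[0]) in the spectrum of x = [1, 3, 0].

X[0] = Σ(n=0 to 2) x[n] · ω_3^0 = Σ x[n]
= (1) + (3) + (0)

X[0] = 4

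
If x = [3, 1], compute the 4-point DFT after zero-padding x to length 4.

Original 2-point DFT: [4, 2]
Zero-padded 4-point DFT provides frequency interpolation.

DFT_4([x, 0, ...]) = [4, 3-1i, 2, 3+1i]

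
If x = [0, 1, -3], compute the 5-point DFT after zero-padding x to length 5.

Original 3-point DFT: [-2, 1.0000-3.4641i, 1.0000+3.4641i]
Zero-padded 5-point DFT provides frequency interpolation.

DFT_5([x, 0, ...]) = [-2, 2.7361+0.8123i, -1.7361-3.4410i, -1.7361+3.4410i, 2.7361-0.8123i]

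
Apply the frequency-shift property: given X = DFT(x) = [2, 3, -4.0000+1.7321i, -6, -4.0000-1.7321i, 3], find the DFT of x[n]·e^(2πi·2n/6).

Modulation property: DFT(ω_6^(-2n)·x[n]) = X[(k-2) mod 6], so circularly shift X by 2 positions.

X[k-2] = [-4.0000-1.7321i, 3, 2, 3, -4.0000+1.7321i, -6]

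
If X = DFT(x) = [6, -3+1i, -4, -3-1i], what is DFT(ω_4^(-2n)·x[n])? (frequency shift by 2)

Modulation property: DFT(ω_4^(-2n)·x[n]) = X[(k-2) mod 4], so circularly shift X by 2 positions.

X[k-2] = [-4, -3-1i, 6, -3+1i]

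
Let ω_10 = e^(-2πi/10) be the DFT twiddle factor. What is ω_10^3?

ω_10^3 = e^(-2πi·3/10)
= cos(-2π·3/10) + i·sin(-2π·3/10)
= cos(-6π/10) + i·sin(-6π/10)

ω_10^3 = cos(-6π/10) + i·sin(-6π/10) = -0.3090-0.9511i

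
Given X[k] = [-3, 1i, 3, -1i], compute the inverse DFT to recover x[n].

x[n] = (1/4) Σ(k=0 to 3) X[k] · e^(2πikn/4)

Computing each x[n]:
x[0] = 0
x[1] = -2
x[2] = 0
x[3] = -1

x = [0, -2, 0, -1]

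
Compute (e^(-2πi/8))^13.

Since ω_8^8 = 1, powers reduce modulo 8.
13 mod 8 = 5
So ω_8^13 = ω_8^5 = e^(-2πi·5/8)

ω_8^13 = ω_8^5 = -0.7071+0.7071i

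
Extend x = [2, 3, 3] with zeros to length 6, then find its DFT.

Original 3-point DFT: [8, -1, -1]
Zero-padded 6-point DFT provides frequency interpolation.

DFT_6([x, 0, ...]) = [8, 2.0000-5.1962i, -1, 2, -1, 2.0000+5.1962i]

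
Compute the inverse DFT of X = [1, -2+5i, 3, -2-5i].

x[n] = (1/4) Σ(k=0 to 3) X[k] · e^(2πikn/4)

Computing each x[n]:
x[0] = 0
x[1] = -3
x[2] = 2
x[3] = 2

x = [0, -3, 2, 2]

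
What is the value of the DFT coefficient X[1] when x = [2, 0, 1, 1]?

X[1] = Σ(n=0 to 3) x[n] · ω_4^(1n) where ω_4 = e^(-2πi/4)
= (2)·ω_4^0 + (0)·ω_4^1 + (1)·ω_4^2 + (1)·ω_4^3

X[1] = 1+1i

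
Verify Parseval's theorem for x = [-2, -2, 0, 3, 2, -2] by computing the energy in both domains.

Time domain:
Σ|x[n]|² = |-2|² + |-2|² + |0|² + |3|² + |2|² + |-2|² = 25.0000

Frequency domain:
(1/6)Σ|X[k]|² = (1/6)(|-1|² + |-8.0000+1.7321i|² + |2.0000-1.7321i|² + |1|² + |2.0000+1.7321i|² + |-8.0000-1.7321i|²) = (1/6)·150.0000 = 25.0000

Both sides agree, confirming Parseval's theorem.

Σ|x[n]|² = (1/N)Σ|X[k]|² = 25.0000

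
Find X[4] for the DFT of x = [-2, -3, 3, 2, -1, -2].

X[4] = Σ(n=0 to 5) x[n] · ω_6^(4n) where ω_6 = e^(-2πi/6)
= (-2)·ω_6^0 + (-3)·ω_6^4 + (3)·ω_6^8 + (2)·ω_6^12 + (-1)·ω_6^16 + (-2)·ω_6^20

X[4] = 1.5000-4.3301i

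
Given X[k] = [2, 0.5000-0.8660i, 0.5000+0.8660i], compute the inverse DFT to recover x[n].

x[n] = (1/3) Σ(k=0 to 2) X[k] · e^(2πikn/3)

Computing each x[n]:
x[0] = 1
x[1] = 1
x[2] = 0

x = [1, 1, 0]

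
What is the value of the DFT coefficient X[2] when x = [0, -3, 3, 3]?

X[2] = Σ(n=0 to 3) x[n] · ω_4^(2n) where ω_4 = e^(-2πi/4)
= (0)·ω_4^0 + (-3)·ω_4^2 + (3)·ω_4^4 + (3)·ω_4^6

X[2] = 3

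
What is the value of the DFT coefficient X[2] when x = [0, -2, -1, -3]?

X[2] = Σ(n=0 to 3) x[n] · ω_4^(2n) where ω_4 = e^(-2πi/4)
= (0)·ω_4^0 + (-2)·ω_4^2 + (-1)·ω_4^4 + (-3)·ω_4^6

X[2] = 4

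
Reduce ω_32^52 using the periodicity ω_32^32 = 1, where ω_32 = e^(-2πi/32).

Since ω_32^32 = 1, powers reduce modulo 32.
52 mod 32 = 20
So ω_32^52 = ω_32^20 = e^(-2πi·20/32)

ω_32^52 = ω_32^20 = -0.7071+0.7071i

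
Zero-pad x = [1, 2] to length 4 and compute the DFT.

Original 2-point DFT: [3, -1]
Zero-padded 4-point DFT provides frequency interpolation.

DFT_4([x, 0, ...]) = [3, 1-2i, -1, 1+2i]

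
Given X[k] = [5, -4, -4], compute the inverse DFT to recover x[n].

x[n] = (1/3) Σ(k=0 to 2) X[k] · e^(2πikn/3)

Computing each x[n]:
x[0] = -1
x[1] = 3
x[2] = 3

x = [-1, 3, 3]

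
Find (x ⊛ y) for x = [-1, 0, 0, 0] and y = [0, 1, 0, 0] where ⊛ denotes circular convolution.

(x ⊛ y)[n] = Σ(m=0 to 3) x[m] · y[(n-m) mod 4]

Computing each output sample:
(x ⊛ y)[0] = 0
(x ⊛ y)[1] = -1
(x ⊛ y)[2] = 0
(x ⊛ y)[3] = 0

x ⊛ y = [0, -1, 0, 0]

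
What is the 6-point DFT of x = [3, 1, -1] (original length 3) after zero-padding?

Original 3-point DFT: [3, 3.0000-1.7321i, 3.0000+1.7321i]
Zero-padded 6-point DFT provides frequency interpolation.

DFT_6([x, 0, ...]) = [3, 4, 3.0000-1.7321i, 1, 3.0000+1.7321i, 4]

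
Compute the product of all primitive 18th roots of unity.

The primitive 18th roots of unity are ω_18^k for k coprime to 18: k ∈ {1, 5, 7, 11, 13, 17}
Their product equals the constant term of the cyclotomic polynomial Φ_18(x) up to sign.
For n ≥ 3, the product of all primitive nth roots of unity is 1. (For n=1 it is 1; for n=2 it is -1.)

1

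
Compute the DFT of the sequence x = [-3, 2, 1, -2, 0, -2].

X[k] = Σ(n=0 to 5) x[n] · ω_6^(nk)
where ω_6 = e^(-2πi/6)

Computing each X[k]:
X[0] = -4
X[1] = -1.5000-4.3301i
X[2] = -5.5000-2.5981i
X[3] = 0
X[4] = -5.5000+2.5981i
X[5] = -1.5000+4.3301i

X = [-4, -1.5000-4.3301i, -5.5000-2.5981i, 0, -5.5000+2.5981i, -1.5000+4.3301i]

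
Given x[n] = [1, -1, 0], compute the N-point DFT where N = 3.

X[k] = Σ(n=0 to 2) x[n] · ω_3^(nk)
where ω_3 = e^(-2πi/3)

Computing each X[k]:
X[0] = 0
X[1] = 1.5000+0.8660i
X[2] = 1.5000-0.8660i

X = [0, 1.5000+0.8660i, 1.5000-0.8660i]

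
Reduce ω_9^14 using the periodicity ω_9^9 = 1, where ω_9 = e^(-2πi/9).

Since ω_9^9 = 1, powers reduce modulo 9.
14 mod 9 = 5
So ω_9^14 = ω_9^5 = e^(-2πi·5/9)

ω_9^14 = ω_9^5 = -0.9397+0.3420i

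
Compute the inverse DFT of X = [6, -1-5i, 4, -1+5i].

x[n] = (1/4) Σ(k=0 to 3) X[k] · e^(2πikn/4)

Computing each x[n]:
x[0] = 2
x[1] = 3
x[2] = 3
x[3] = -2

x = [2, 3, 3, -2]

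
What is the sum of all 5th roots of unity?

Sum of all nth roots of unity equals 0 for n > 1 (geometric series with r ≠ 1).

0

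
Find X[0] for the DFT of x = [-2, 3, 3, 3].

X[0] = Σ(n=0 to 3) x[n] · ω_4^0 = Σ x[n]
= (-2) + (3) + (3) + (3)

X[0] = 7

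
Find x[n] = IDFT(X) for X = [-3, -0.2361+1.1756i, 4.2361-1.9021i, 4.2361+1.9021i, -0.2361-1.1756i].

x[n] = (1/5) Σ(k=0 to 4) X[k] · e^(2πikn/5)

Computing each x[n]:
x[0] = 1
x[1] = -2
x[2] = -1
x[3] = 1
x[4] = -2

x = [1, -2, -1, 1, -2]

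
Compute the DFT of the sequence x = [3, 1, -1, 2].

X[k] = Σ(n=0 to 3) x[n] · ω_4^(nk)
where ω_4 = e^(-2πi/4)

Computing each X[k]:
X[0] = 5
X[1] = 4+1i
X[2] = -1
X[3] = 4-1i

X = [5, 4+1i, -1, 4-1i]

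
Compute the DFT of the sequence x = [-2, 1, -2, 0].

X[k] = Σ(n=0 to 3) x[n] · ω_4^(nk)
where ω_4 = e^(-2πi/4)

Computing each X[k]:
X[0] = -3
X[1] = -1i
X[2] = -5
X[3] = 1i

X = [-3, -1i, -5, 1i]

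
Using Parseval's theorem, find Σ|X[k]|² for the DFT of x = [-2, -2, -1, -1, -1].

Parseval: Σ|x[n]|² = (1/N)Σ|X[k]|², so Σ|X[k]|² = N·Σ|x[n]|² = 5·11.0000

Σ|X[k]|² = N·Σ|x[n]|² = 5·11.0000 = 55.0000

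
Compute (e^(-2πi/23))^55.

Since ω_23^23 = 1, powers reduce modulo 23.
55 mod 23 = 9
So ω_23^55 = ω_23^9 = e^(-2πi·9/23)

ω_23^55 = ω_23^9 = -0.7757-0.6311i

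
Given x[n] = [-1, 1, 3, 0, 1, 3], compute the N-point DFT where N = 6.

X[k] = Σ(n=0 to 5) x[n] · ω_6^(nk)
where ω_6 = e^(-2πi/6)

Computing each X[k]:
X[0] = 7
X[1] = -1
X[2] = -5.0000+3.4641i
X[3] = -1
X[4] = -5.0000-3.4641i
X[5] = -1

X = [7, -1, -5.0000+3.4641i, -1, -5.0000-3.4641i, -1]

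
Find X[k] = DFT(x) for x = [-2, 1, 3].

X[k] = Σ(n=0 to 2) x[n] · ω_3^(nk)
where ω_3 = e^(-2πi/3)

Computing each X[k]:
X[0] = 2
X[1] = -4.0000+1.7321i
X[2] = -4.0000-1.7321i

X = [2, -4.0000+1.7321i, -4.0000-1.7321i]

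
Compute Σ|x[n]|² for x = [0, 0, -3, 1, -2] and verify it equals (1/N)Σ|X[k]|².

Time domain:
Σ|x[n]|² = |0|² + |0|² + |-3|² + |1|² + |-2|² = 14.0000

Frequency domain:
(1/5)Σ|X[k]|² = (1/5)(|-4|² + |1.0000+0.4490i|² + |1.0000-4.9798i|² + |1.0000+4.9798i|² + |1.0000-0.4490i|²) = (1/5)·70.0000 = 14.0000

Both sides agree, confirming Parseval's theorem.

Σ|x[n]|² = (1/N)Σ|X[k]|² = 14.0000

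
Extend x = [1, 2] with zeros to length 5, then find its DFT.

Original 2-point DFT: [3, -1]
Zero-padded 5-point DFT provides frequency interpolation.

DFT_5([x, 0, ...]) = [3, 1.6180-1.9021i, -0.6180-1.1756i, -0.6180+1.1756i, 1.6180+1.9021i]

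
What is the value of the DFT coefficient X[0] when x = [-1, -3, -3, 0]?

X[0] = Σ(n=0 to 3) x[n] · ω_4^0 = Σ x[n]
= (-1) + (-3) + (-3) + (0)

X[0] = -7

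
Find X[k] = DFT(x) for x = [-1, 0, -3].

X[k] = Σ(n=0 to 2) x[n] · ω_3^(nk)
where ω_3 = e^(-2πi/3)

Computing each X[k]:
X[0] = -4
X[1] = 0.5000-2.5981i
X[2] = 0.5000+2.5981i

X = [-4, 0.5000-2.5981i, 0.5000+2.5981i]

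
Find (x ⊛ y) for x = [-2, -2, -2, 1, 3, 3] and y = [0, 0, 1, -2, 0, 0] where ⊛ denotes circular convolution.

(x ⊛ y)[n] = Σ(m=0 to 5) x[m] · y[(n-m) mod 6]

Computing each output sample:
(x ⊛ y)[0] = 1
(x ⊛ y)[1] = -3
(x ⊛ y)[2] = -8
(x ⊛ y)[3] = 2
(x ⊛ y)[4] = 2
(x ⊛ y)[5] = 5

x ⊛ y = [1, -3, -8, 2, 2, 5]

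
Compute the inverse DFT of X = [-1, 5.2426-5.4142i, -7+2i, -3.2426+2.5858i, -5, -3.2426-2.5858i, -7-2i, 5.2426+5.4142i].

x[n] = (1/8) Σ(k=0 to 7) X[k] · e^(2πikn/8)

Computing each x[n]:
x[0] = -2
x[1] = 2
x[2] = 3
x[3] = 0
x[4] = -3
x[5] = -2
x[6] = -1
x[7] = 2

x = [-2, 2, 3, 0, -3, -2, -1, 2]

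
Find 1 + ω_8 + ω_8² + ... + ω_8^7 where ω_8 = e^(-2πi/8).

Sum of all nth roots of unity equals 0 for n > 1 (geometric series with r ≠ 1).

0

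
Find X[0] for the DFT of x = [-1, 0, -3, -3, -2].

X[0] = Σ(n=0 to 4) x[n] · ω_5^0 = Σ x[n]
= (-1) + (0) + (-3) + (-3) + (-2)

X[0] = -9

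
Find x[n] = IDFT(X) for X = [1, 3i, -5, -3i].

x[n] = (1/4) Σ(k=0 to 3) X[k] · e^(2πikn/4)

Computing each x[n]:
x[0] = -1
x[1] = 0
x[2] = -1
x[3] = 3

x = [-1, 0, -1, 3]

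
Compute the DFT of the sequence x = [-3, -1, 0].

X[k] = Σ(n=0 to 2) x[n] · ω_3^(nk)
where ω_3 = e^(-2πi/3)

Computing each X[k]:
X[0] = -4
X[1] = -2.5000+0.8660i
X[2] = -2.5000-0.8660i

X = [-4, -2.5000+0.8660i, -2.5000-0.8660i]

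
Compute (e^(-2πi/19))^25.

Since ω_19^19 = 1, powers reduce modulo 19.
25 mod 19 = 6
So ω_19^25 = ω_19^6 = e^(-2πi·6/19)

ω_19^25 = ω_19^6 = -0.4017-0.9158i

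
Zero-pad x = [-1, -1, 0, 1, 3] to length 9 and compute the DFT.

Original 5-point DFT: [2, -1.1910+4.3920i, -2.3090+1.4001i, -2.3090-1.4001i, -1.1910-4.3920i]
Zero-padded 9-point DFT provides frequency interpolation.

DFT_9([x, 0, ...]) = [2, -5.0851-1.2493i, 0.6245+3.7792i, -1.0000-1.7321i, -0.0394+2.4304i, -0.0394-2.4304i, -1.0000+1.7321i, 0.6245-3.7792i, -5.0851+1.2493i]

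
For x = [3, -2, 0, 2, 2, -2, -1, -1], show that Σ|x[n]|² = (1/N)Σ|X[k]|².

Time domain:
Σ|x[n]|² = |3|² + |-2|² + |0|² + |2|² + |2|² + |-2|² + |-1|² + |-1|² = 27.0000

Frequency domain:
(1/8)Σ|X[k]|² = (1/8)(|1|² + |-1.1213-3.1213i|² + |6+5i|² + |3.1213-1.1213i|² + |7|² + |3.1213+1.1213i|² + |6-5i|² + |-1.1213+3.1213i|²) = (1/8)·216.0000 = 27.0000

Both sides agree, confirming Parseval's theorem.

Σ|x[n]|² = (1/N)Σ|X[k]|² = 27.0000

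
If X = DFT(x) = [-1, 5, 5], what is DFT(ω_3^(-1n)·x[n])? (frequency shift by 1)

Modulation property: DFT(ω_3^(-1n)·x[n]) = X[(k-1) mod 3], so circularly shift X by 1 positions.

X[k-1] = [5, -1, 5]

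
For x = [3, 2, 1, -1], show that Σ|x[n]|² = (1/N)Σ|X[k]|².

Time domain:
Σ|x[n]|² = |3|² + |2|² + |1|² + |-1|² = 15.0000

Frequency domain:
(1/4)Σ|X[k]|² = (1/4)(|5|² + |2-3i|² + |3|² + |2+3i|²) = (1/4)·60.0000 = 15.0000

Both sides agree, confirming Parseval's theorem.

Σ|x[n]|² = (1/N)Σ|X[k]|² = 15.0000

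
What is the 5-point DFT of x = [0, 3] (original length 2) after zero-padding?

Original 2-point DFT: [3, -3]
Zero-padded 5-point DFT provides frequency interpolation.

DFT_5([x, 0, ...]) = [3, 0.9271-2.8532i, -2.4271-1.7634i, -2.4271+1.7634i, 0.9271+2.8532i]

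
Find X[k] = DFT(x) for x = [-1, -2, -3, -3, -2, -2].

X[k] = Σ(n=0 to 5) x[n] · ω_6^(nk)
where ω_6 = e^(-2πi/6)

Computing each X[k]:
X[0] = -13
X[1] = 2.5000+0.8660i
X[2] = 0.5000-0.8660i
X[3] = 1
X[4] = 0.5000+0.8660i
X[5] = 2.5000-0.8660i

X = [-13, 2.5000+0.8660i, 0.5000-0.8660i, 1, 0.5000+0.8660i, 2.5000-0.8660i]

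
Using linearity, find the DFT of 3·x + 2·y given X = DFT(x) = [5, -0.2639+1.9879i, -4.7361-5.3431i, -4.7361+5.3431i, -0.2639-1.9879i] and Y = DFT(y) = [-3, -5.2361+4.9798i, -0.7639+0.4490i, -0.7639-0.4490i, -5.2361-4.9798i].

By linearity: DFT(3x + 2y) = 3·DFT(x) + 2·DFT(y)
= 3·[5, -0.2639+1.9879i, -4.7361-5.3431i, -4.7361+5.3431i, -0.2639-1.9879i] + 2·[-3, -5.2361+4.9798i, -0.7639+0.4490i, -0.7639-0.4490i, -5.2361-4.9798i]

Computing element-wise:
Z[0] = 3·(5) + 2·(-3) = 9
Z[1] = 3·(-0.2639+1.9879i) + 2·(-5.2361+4.9798i) = -11.2639+15.9233i
Z[2] = 3·(-4.7361-5.3431i) + 2·(-0.7639+0.4490i) = -15.7361-15.1313i
Z[3] = 3·(-4.7361+5.3431i) + 2·(-0.7639-0.4490i) = -15.7361+15.1313i
Z[4] = 3·(-0.2639-1.9879i) + 2·(-5.2361-4.9798i) = -11.2639-15.9233i

DFT(3x + 2y) = 3·X + 2·Y = [9, -11.2639+15.9233i, -15.7361-15.1313i, -15.7361+15.1313i, -11.2639-15.9233i]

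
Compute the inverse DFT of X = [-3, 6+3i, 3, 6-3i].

x[n] = (1/4) Σ(k=0 to 3) X[k] · e^(2πikn/4)

Computing each x[n]:
x[0] = 3
x[1] = -3
x[2] = -3
x[3] = 0

x = [3, -3, -3, 0]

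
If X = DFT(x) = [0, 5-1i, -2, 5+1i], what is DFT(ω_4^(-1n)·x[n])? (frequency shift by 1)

Modulation property: DFT(ω_4^(-1n)·x[n]) = X[(k-1) mod 4], so circularly shift X by 1 positions.

X[k-1] = [5+1i, 0, 5-1i, -2]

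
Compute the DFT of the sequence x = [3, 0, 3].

X[k] = Σ(n=0 to 2) x[n] · ω_3^(nk)
where ω_3 = e^(-2πi/3)

Computing each X[k]:
X[0] = 6
X[1] = 1.5000+2.5981i
X[2] = 1.5000-2.5981i

X = [6, 1.5000+2.5981i, 1.5000-2.5981i]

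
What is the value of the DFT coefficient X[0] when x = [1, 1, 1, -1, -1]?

X[0] = Σ(n=0 to 4) x[n] · ω_5^0 = Σ x[n]
= (1) + (1) + (1) + (-1) + (-1)

X[0] = 1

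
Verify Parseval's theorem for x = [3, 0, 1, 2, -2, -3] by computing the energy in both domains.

Time domain:
Σ|x[n]|² = |3|² + |0|² + |1|² + |2|² + |-2|² + |-3|² = 27.0000

Frequency domain:
(1/6)Σ|X[k]|² = (1/6)(|1|² + |-5.1962i|² + |7|² + |3|² + |7|² + |5.1962i|²) = (1/6)·162.0000 = 27.0000

Both sides agree, confirming Parseval's theorem.

Σ|x[n]|² = (1/N)Σ|X[k]|² = 27.0000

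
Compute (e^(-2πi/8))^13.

Since ω_8^8 = 1, powers reduce modulo 8.
13 mod 8 = 5
So ω_8^13 = ω_8^5 = e^(-2πi·5/8)

ω_8^13 = ω_8^5 = -0.7071+0.7071i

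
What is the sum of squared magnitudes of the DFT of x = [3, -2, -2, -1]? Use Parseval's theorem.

Parseval: Σ|x[n]|² = (1/N)Σ|X[k]|², so Σ|X[k]|² = N·Σ|x[n]|² = 4·18.0000

Σ|X[k]|² = N·Σ|x[n]|² = 4·18.0000 = 72.0000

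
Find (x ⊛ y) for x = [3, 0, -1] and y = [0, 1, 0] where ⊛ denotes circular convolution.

(x ⊛ y)[n] = Σ(m=0 to 2) x[m] · y[(n-m) mod 3]

Computing each output sample:
(x ⊛ y)[0] = -1
(x ⊛ y)[1] = 3
(x ⊛ y)[2] = 0

x ⊛ y = [-1, 3, 0]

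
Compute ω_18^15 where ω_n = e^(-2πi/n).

ω_18^15 = e^(-2πi·15/18)
= cos(-2π·15/18) + i·sin(-2π·15/18)
= cos(-30π/18) + i·sin(-30π/18)

ω_18^15 = cos(-30π/18) + i·sin(-30π/18) = 0.5000+0.8660i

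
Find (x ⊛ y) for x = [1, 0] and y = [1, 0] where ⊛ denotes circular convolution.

(x ⊛ y)[n] = Σ(m=0 to 1) x[m] · y[(n-m) mod 2]

Computing each output sample:
(x ⊛ y)[0] = 1
(x ⊛ y)[1] = 0

x ⊛ y = [1, 0]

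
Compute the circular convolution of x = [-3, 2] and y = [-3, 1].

(x ⊛ y)[n] = Σ(m=0 to 1) x[m] · y[(n-m) mod 2]

Computing each output sample:
(x ⊛ y)[0] = 11
(x ⊛ y)[1] = -9

x ⊛ y = [11, -9]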